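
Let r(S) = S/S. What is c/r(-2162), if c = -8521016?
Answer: -8521016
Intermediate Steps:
r(S) = 1
c/r(-2162) = -8521016/1 = -8521016*1 = -8521016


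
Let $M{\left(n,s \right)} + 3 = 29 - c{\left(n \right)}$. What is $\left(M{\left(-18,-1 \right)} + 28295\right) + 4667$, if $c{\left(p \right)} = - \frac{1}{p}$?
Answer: $\frac{593783}{18} \approx 32988.0$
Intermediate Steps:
$M{\left(n,s \right)} = 26 + \frac{1}{n}$ ($M{\left(n,s \right)} = -3 + \left(29 - - \frac{1}{n}\right) = -3 + \left(29 + \frac{1}{n}\right) = 26 + \frac{1}{n}$)
$\left(M{\left(-18,-1 \right)} + 28295\right) + 4667 = \left(\left(26 + \frac{1}{-18}\right) + 28295\right) + 4667 = \left(\left(26 - \frac{1}{18}\right) + 28295\right) + 4667 = \left(\frac{467}{18} + 28295\right) + 4667 = \frac{509777}{18} + 4667 = \frac{593783}{18}$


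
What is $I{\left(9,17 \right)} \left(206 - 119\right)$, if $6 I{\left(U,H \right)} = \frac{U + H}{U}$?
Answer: $\frac{377}{9} \approx 41.889$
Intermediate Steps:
$I{\left(U,H \right)} = \frac{H + U}{6 U}$ ($I{\left(U,H \right)} = \frac{\left(U + H\right) \frac{1}{U}}{6} = \frac{\left(H + U\right) \frac{1}{U}}{6} = \frac{\frac{1}{U} \left(H + U\right)}{6} = \frac{H + U}{6 U}$)
$I{\left(9,17 \right)} \left(206 - 119\right) = \frac{17 + 9}{6 \cdot 9} \left(206 - 119\right) = \frac{1}{6} \cdot \frac{1}{9} \cdot 26 \cdot 87 = \frac{13}{27} \cdot 87 = \frac{377}{9}$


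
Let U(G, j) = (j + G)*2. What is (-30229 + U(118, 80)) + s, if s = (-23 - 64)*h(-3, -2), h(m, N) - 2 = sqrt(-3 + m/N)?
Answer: -30007 - 87*I*sqrt(6)/2 ≈ -30007.0 - 106.55*I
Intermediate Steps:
U(G, j) = 2*G + 2*j (U(G, j) = (G + j)*2 = 2*G + 2*j)
h(m, N) = 2 + sqrt(-3 + m/N)
s = -174 - 87*I*sqrt(6)/2 (s = (-23 - 64)*(2 + sqrt(-3 - 3/(-2))) = -87*(2 + sqrt(-3 - 3*(-1/2))) = -87*(2 + sqrt(-3 + 3/2)) = -87*(2 + sqrt(-3/2)) = -87*(2 + I*sqrt(6)/2) = -174 - 87*I*sqrt(6)/2 ≈ -174.0 - 106.55*I)
(-30229 + U(118, 80)) + s = (-30229 + (2*118 + 2*80)) + (-174 - 87*I*sqrt(6)/2) = (-30229 + (236 + 160)) + (-174 - 87*I*sqrt(6)/2) = (-30229 + 396) + (-174 - 87*I*sqrt(6)/2) = -29833 + (-174 - 87*I*sqrt(6)/2) = -30007 - 87*I*sqrt(6)/2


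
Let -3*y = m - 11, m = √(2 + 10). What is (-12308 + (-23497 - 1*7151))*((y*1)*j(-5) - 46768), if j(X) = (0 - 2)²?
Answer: 6025008560/3 + 343648*√3/3 ≈ 2.0085e+9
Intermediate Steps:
m = 2*√3 (m = √12 = 2*√3 ≈ 3.4641)
j(X) = 4 (j(X) = (-2)² = 4)
y = 11/3 - 2*√3/3 (y = -(2*√3 - 11)/3 = -(-11 + 2*√3)/3 = 11/3 - 2*√3/3 ≈ 2.5120)
(-12308 + (-23497 - 1*7151))*((y*1)*j(-5) - 46768) = (-12308 + (-23497 - 1*7151))*(((11/3 - 2*√3/3)*1)*4 - 46768) = (-12308 + (-23497 - 7151))*((11/3 - 2*√3/3)*4 - 46768) = (-12308 - 30648)*((44/3 - 8*√3/3) - 46768) = -42956*(-140260/3 - 8*√3/3) = 6025008560/3 + 343648*√3/3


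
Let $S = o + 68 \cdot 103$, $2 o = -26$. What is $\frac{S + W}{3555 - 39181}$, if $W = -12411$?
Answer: $\frac{2710}{17813} \approx 0.15214$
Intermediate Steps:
$o = -13$ ($o = \frac{1}{2} \left(-26\right) = -13$)
$S = 6991$ ($S = -13 + 68 \cdot 103 = -13 + 7004 = 6991$)
$\frac{S + W}{3555 - 39181} = \frac{6991 - 12411}{3555 - 39181} = - \frac{5420}{-35626} = \left(-5420\right) \left(- \frac{1}{35626}\right) = \frac{2710}{17813}$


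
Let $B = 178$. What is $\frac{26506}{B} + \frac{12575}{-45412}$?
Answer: $\frac{600726061}{4041668} \approx 148.63$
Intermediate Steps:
$\frac{26506}{B} + \frac{12575}{-45412} = \frac{26506}{178} + \frac{12575}{-45412} = 26506 \cdot \frac{1}{178} + 12575 \left(- \frac{1}{45412}\right) = \frac{13253}{89} - \frac{12575}{45412} = \frac{600726061}{4041668}$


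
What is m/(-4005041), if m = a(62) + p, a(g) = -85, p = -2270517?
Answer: 2270602/4005041 ≈ 0.56694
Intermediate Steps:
m = -2270602 (m = -85 - 2270517 = -2270602)
m/(-4005041) = -2270602/(-4005041) = -2270602*(-1/4005041) = 2270602/4005041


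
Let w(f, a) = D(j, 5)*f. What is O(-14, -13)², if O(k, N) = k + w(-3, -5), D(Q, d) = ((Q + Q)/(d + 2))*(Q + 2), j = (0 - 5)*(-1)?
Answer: 1936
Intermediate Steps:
j = 5 (j = -5*(-1) = 5)
D(Q, d) = 2*Q*(2 + Q)/(2 + d) (D(Q, d) = ((2*Q)/(2 + d))*(2 + Q) = (2*Q/(2 + d))*(2 + Q) = 2*Q*(2 + Q)/(2 + d))
w(f, a) = 10*f (w(f, a) = (2*5*(2 + 5)/(2 + 5))*f = (2*5*7/7)*f = (2*5*(⅐)*7)*f = 10*f)
O(k, N) = -30 + k (O(k, N) = k + 10*(-3) = k - 30 = -30 + k)
O(-14, -13)² = (-30 - 14)² = (-44)² = 1936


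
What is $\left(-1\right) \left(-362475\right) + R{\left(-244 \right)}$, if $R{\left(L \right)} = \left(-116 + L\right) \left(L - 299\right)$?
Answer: $557955$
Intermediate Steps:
$R{\left(L \right)} = \left(-299 + L\right) \left(-116 + L\right)$ ($R{\left(L \right)} = \left(-116 + L\right) \left(-299 + L\right) = \left(-299 + L\right) \left(-116 + L\right)$)
$\left(-1\right) \left(-362475\right) + R{\left(-244 \right)} = \left(-1\right) \left(-362475\right) + \left(34684 + \left(-244\right)^{2} - -101260\right) = 362475 + \left(34684 + 59536 + 101260\right) = 362475 + 195480 = 557955$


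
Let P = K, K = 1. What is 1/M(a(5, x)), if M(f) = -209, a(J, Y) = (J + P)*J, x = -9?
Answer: -1/209 ≈ -0.0047847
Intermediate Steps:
P = 1
a(J, Y) = J*(1 + J) (a(J, Y) = (J + 1)*J = (1 + J)*J = J*(1 + J))
1/M(a(5, x)) = 1/(-209) = -1/209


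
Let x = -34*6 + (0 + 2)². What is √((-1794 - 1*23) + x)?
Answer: I*√2017 ≈ 44.911*I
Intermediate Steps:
x = -200 (x = -204 + 2² = -204 + 4 = -200)
√((-1794 - 1*23) + x) = √((-1794 - 1*23) - 200) = √((-1794 - 23) - 200) = √(-1817 - 200) = √(-2017) = I*√2017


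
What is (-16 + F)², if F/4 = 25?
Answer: 7056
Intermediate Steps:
F = 100 (F = 4*25 = 100)
(-16 + F)² = (-16 + 100)² = 84² = 7056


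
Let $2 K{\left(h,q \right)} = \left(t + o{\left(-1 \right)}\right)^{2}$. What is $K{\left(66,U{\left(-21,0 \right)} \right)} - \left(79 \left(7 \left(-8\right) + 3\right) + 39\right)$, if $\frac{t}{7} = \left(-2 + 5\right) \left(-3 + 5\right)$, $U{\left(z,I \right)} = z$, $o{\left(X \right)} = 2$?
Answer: $5116$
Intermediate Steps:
$t = 42$ ($t = 7 \left(-2 + 5\right) \left(-3 + 5\right) = 7 \cdot 3 \cdot 2 = 7 \cdot 6 = 42$)
$K{\left(h,q \right)} = 968$ ($K{\left(h,q \right)} = \frac{\left(42 + 2\right)^{2}}{2} = \frac{44^{2}}{2} = \frac{1}{2} \cdot 1936 = 968$)
$K{\left(66,U{\left(-21,0 \right)} \right)} - \left(79 \left(7 \left(-8\right) + 3\right) + 39\right) = 968 - \left(79 \left(7 \left(-8\right) + 3\right) + 39\right) = 968 - \left(79 \left(-56 + 3\right) + 39\right) = 968 - \left(79 \left(-53\right) + 39\right) = 968 - \left(-4187 + 39\right) = 968 - -4148 = 968 + 4148 = 5116$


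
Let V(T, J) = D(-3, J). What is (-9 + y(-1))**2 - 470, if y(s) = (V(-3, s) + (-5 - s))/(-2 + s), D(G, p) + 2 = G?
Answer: -434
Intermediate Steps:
D(G, p) = -2 + G
V(T, J) = -5 (V(T, J) = -2 - 3 = -5)
y(s) = (-10 - s)/(-2 + s) (y(s) = (-5 + (-5 - s))/(-2 + s) = (-10 - s)/(-2 + s))
(-9 + y(-1))**2 - 470 = (-9 + (-10 - 1*(-1))/(-2 - 1))**2 - 470 = (-9 + (-10 + 1)/(-3))**2 - 470 = (-9 - 1/3*(-9))**2 - 470 = (-9 + 3)**2 - 470 = (-6)**2 - 470 = 36 - 470 = -434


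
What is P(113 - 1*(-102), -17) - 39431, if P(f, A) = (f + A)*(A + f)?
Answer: -227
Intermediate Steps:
P(f, A) = (A + f)**2 (P(f, A) = (A + f)*(A + f) = (A + f)**2)
P(113 - 1*(-102), -17) - 39431 = (-17 + (113 - 1*(-102)))**2 - 39431 = (-17 + (113 + 102))**2 - 39431 = (-17 + 215)**2 - 39431 = 198**2 - 39431 = 39204 - 39431 = -227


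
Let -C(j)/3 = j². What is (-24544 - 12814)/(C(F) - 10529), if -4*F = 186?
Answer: 149432/68063 ≈ 2.1955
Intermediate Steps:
F = -93/2 (F = -¼*186 = -93/2 ≈ -46.500)
C(j) = -3*j²
(-24544 - 12814)/(C(F) - 10529) = (-24544 - 12814)/(-3*(-93/2)² - 10529) = -37358/(-3*8649/4 - 10529) = -37358/(-25947/4 - 10529) = -37358/(-68063/4) = -37358*(-4/68063) = 149432/68063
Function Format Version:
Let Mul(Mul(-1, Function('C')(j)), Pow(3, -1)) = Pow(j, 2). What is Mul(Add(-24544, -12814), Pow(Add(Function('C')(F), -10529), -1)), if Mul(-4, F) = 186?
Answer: Rational(149432, 68063) ≈ 2.1955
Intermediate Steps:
F = Rational(-93, 2) (F = Mul(Rational(-1, 4), 186) = Rational(-93, 2) ≈ -46.500)
Function('C')(j) = Mul(-3, Pow(j, 2))
Mul(Add(-24544, -12814), Pow(Add(Function('C')(F), -10529), -1)) = Mul(Add(-24544, -12814), Pow(Add(Mul(-3, Pow(Rational(-93, 2), 2)), -10529), -1)) = Mul(-37358, Pow(Add(Mul(-3, Rational(8649, 4)), -10529), -1)) = Mul(-37358, Pow(Add(Rational(-25947, 4), -10529), -1)) = Mul(-37358, Pow(Rational(-68063, 4), -1)) = Mul(-37358, Rational(-4, 68063)) = Rational(149432, 68063)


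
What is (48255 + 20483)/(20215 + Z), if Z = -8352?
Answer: 68738/11863 ≈ 5.7943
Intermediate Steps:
(48255 + 20483)/(20215 + Z) = (48255 + 20483)/(20215 - 8352) = 68738/11863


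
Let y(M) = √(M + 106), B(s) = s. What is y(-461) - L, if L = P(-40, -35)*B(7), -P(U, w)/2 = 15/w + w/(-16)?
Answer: 197/8 + I*√355 ≈ 24.625 + 18.841*I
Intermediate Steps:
P(U, w) = -30/w + w/8 (P(U, w) = -2*(15/w + w/(-16)) = -2*(15/w + w*(-1/16)) = -2*(15/w - w/16) = -30/w + w/8)
y(M) = √(106 + M)
L = -197/8 (L = (-30/(-35) + (⅛)*(-35))*7 = (-30*(-1/35) - 35/8)*7 = (6/7 - 35/8)*7 = -197/56*7 = -197/8 ≈ -24.625)
y(-461) - L = √(106 - 461) - 1*(-197/8) = √(-355) + 197/8 = I*√355 + 197/8 = 197/8 + I*√355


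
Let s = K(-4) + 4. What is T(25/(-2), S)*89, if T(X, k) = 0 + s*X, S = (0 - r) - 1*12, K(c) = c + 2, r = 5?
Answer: -2225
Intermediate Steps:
K(c) = 2 + c
s = 2 (s = (2 - 4) + 4 = -2 + 4 = 2)
S = -17 (S = (0 - 1*5) - 1*12 = (0 - 5) - 12 = -5 - 12 = -17)
T(X, k) = 2*X (T(X, k) = 0 + 2*X = 2*X)
T(25/(-2), S)*89 = (2*(25/(-2)))*89 = (2*(25*(-1/2)))*89 = (2*(-25/2))*89 = -25*89 = -2225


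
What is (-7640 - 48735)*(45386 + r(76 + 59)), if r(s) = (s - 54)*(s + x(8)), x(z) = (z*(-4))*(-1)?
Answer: -3321220375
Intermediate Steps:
x(z) = 4*z (x(z) = -4*z*(-1) = 4*z)
r(s) = (-54 + s)*(32 + s) (r(s) = (s - 54)*(s + 4*8) = (-54 + s)*(s + 32) = (-54 + s)*(32 + s))
(-7640 - 48735)*(45386 + r(76 + 59)) = (-7640 - 48735)*(45386 + (-1728 + (76 + 59)**2 - 22*(76 + 59))) = -56375*(45386 + (-1728 + 135**2 - 22*135)) = -56375*(45386 + (-1728 + 18225 - 2970)) = -56375*(45386 + 13527) = -56375*58913 = -3321220375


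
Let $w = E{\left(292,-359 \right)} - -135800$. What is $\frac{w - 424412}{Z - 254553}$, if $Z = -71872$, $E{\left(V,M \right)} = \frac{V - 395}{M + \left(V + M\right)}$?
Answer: $\frac{122948609}{139057050} \approx 0.88416$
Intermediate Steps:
$E{\left(V,M \right)} = \frac{-395 + V}{V + 2 M}$ ($E{\left(V,M \right)} = \frac{-395 + V}{M + \left(M + V\right)} = \frac{-395 + V}{V + 2 M}$)
$w = \frac{57850903}{426}$ ($w = \frac{-395 + 292}{292 + 2 \left(-359\right)} - -135800 = \frac{1}{292 - 718} \left(-103\right) + 135800 = \frac{1}{-426} \left(-103\right) + 135800 = \left(- \frac{1}{426}\right) \left(-103\right) + 135800 = \frac{103}{426} + 135800 = \frac{57850903}{426} \approx 1.358 \cdot 10^{5}$)
$\frac{w - 424412}{Z - 254553} = \frac{\frac{57850903}{426} - 424412}{-71872 - 254553} = - \frac{122948609}{426 \left(-326425\right)} = \left(- \frac{122948609}{426}\right) \left(- \frac{1}{326425}\right) = \frac{122948609}{139057050}$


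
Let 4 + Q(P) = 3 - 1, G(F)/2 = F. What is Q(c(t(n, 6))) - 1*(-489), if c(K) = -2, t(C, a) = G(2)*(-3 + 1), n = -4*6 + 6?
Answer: 487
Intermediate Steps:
n = -18 (n = -24 + 6 = -18)
G(F) = 2*F
t(C, a) = -8 (t(C, a) = (2*2)*(-3 + 1) = 4*(-2) = -8)
Q(P) = -2 (Q(P) = -4 + (3 - 1) = -4 + 2 = -2)
Q(c(t(n, 6))) - 1*(-489) = -2 - 1*(-489) = -2 + 489 = 487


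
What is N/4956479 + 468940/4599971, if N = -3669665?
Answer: -14556061317455/22799659662109 ≈ -0.63843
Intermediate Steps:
N/4956479 + 468940/4599971 = -3669665/4956479 + 468940/4599971 = -14556061317455/22799659662109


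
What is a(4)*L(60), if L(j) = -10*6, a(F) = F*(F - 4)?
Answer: 0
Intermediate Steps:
a(F) = F*(-4 + F)
L(j) = -60
a(4)*L(60) = (4*(-4 + 4))*(-60) = (4*0)*(-60) = 0*(-60) = 0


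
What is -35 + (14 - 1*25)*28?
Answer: -343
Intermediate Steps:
-35 + (14 - 1*25)*28 = -35 + (14 - 25)*28 = -35 - 11*28 = -35 - 308 = -343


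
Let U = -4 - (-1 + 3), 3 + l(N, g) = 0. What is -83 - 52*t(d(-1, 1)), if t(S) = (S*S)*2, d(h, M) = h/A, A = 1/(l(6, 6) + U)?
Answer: -8507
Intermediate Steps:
l(N, g) = -3 (l(N, g) = -3 + 0 = -3)
U = -6 (U = -4 - 1*2 = -4 - 2 = -6)
A = -⅑ (A = 1/(-3 - 6) = 1/(-9) = -⅑ ≈ -0.11111)
d(h, M) = -9*h (d(h, M) = h/(-⅑) = h*(-9) = -9*h)
t(S) = 2*S² (t(S) = S²*2 = 2*S²)
-83 - 52*t(d(-1, 1)) = -83 - 104*(-9*(-1))² = -83 - 104*9² = -83 - 104*81 = -83 - 52*162 = -83 - 8424 = -8507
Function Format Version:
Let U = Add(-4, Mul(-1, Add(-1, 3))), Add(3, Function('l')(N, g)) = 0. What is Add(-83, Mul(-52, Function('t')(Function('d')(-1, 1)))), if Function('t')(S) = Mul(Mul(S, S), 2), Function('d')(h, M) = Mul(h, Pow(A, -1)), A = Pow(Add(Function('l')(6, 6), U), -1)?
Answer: -8507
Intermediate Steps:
Function('l')(N, g) = -3 (Function('l')(N, g) = Add(-3, 0) = -3)
U = -6 (U = Add(-4, Mul(-1, 2)) = Add(-4, -2) = -6)
A = Rational(-1, 9) (A = Pow(Add(-3, -6), -1) = Pow(-9, -1) = Rational(-1, 9) ≈ -0.11111)
Function('d')(h, M) = Mul(-9, h) (Function('d')(h, M) = Mul(h, Pow(Rational(-1, 9), -1)) = Mul(h, -9) = Mul(-9, h))
Function('t')(S) = Mul(2, Pow(S, 2)) (Function('t')(S) = Mul(Pow(S, 2), 2) = Mul(2, Pow(S, 2)))
Add(-83, Mul(-52, Function('t')(Function('d')(-1, 1)))) = Add(-83, Mul(-52, Mul(2, Pow(Mul(-9, -1), 2)))) = Add(-83, Mul(-52, Mul(2, Pow(9, 2)))) = Add(-83, Mul(-52, Mul(2, 81))) = Add(-83, Mul(-52, 162)) = Add(-83, -8424) = -8507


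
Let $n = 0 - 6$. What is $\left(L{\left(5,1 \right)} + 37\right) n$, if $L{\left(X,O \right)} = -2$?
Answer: $-210$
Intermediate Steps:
$n = -6$ ($n = 0 - 6 = -6$)
$\left(L{\left(5,1 \right)} + 37\right) n = \left(-2 + 37\right) \left(-6\right) = 35 \left(-6\right) = -210$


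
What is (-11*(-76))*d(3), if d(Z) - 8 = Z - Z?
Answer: 6688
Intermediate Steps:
d(Z) = 8 (d(Z) = 8 + (Z - Z) = 8 + 0 = 8)
(-11*(-76))*d(3) = -11*(-76)*8 = 836*8 = 6688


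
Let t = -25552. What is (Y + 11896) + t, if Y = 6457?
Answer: -7199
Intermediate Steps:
(Y + 11896) + t = (6457 + 11896) - 25552 = 18353 - 25552 = -7199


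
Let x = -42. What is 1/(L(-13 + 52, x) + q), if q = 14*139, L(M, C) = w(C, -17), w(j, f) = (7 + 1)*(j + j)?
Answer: 1/1274 ≈ 0.00078493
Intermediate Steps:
w(j, f) = 16*j (w(j, f) = 8*(2*j) = 16*j)
L(M, C) = 16*C
q = 1946
1/(L(-13 + 52, x) + q) = 1/(16*(-42) + 1946) = 1/(-672 + 1946) = 1/1274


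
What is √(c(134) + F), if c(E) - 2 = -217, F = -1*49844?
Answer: I*√50059 ≈ 223.74*I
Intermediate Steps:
F = -49844
c(E) = -215 (c(E) = 2 - 217 = -215)
√(c(134) + F) = √(-215 - 49844) = √(-50059) = I*√50059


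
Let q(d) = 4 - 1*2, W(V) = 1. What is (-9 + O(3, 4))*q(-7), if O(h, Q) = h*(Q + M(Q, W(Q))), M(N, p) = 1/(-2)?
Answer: 3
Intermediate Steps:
M(N, p) = -½
q(d) = 2 (q(d) = 4 - 2 = 2)
O(h, Q) = h*(-½ + Q) (O(h, Q) = h*(Q - ½) = h*(-½ + Q))
(-9 + O(3, 4))*q(-7) = (-9 + 3*(-½ + 4))*2 = (-9 + 3*(7/2))*2 = (-9 + 21/2)*2 = (3/2)*2 = 3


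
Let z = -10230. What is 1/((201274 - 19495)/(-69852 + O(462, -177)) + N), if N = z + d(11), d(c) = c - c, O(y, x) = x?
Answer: -23343/238859483 ≈ -9.7727e-5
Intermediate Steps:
d(c) = 0
N = -10230 (N = -10230 + 0 = -10230)
1/((201274 - 19495)/(-69852 + O(462, -177)) + N) = 1/((201274 - 19495)/(-69852 - 177) - 10230) = 1/(181779/(-70029) - 10230) = 1/(181779*(-1/70029) - 10230) = 1/(-60593/23343 - 10230) = 1/(-238859483/23343) = -23343/238859483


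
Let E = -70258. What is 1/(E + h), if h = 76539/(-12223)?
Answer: -12223/858840073 ≈ -1.4232e-5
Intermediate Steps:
h = -76539/12223 (h = 76539*(-1/12223) = -76539/12223 ≈ -6.2619)
1/(E + h) = 1/(-70258 - 76539/12223) = 1/(-858840073/12223) = -12223/858840073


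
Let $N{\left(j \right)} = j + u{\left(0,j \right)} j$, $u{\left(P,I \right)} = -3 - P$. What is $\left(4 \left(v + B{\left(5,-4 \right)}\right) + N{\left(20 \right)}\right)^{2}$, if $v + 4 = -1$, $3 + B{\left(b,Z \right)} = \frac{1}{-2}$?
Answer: $5476$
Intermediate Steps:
$B{\left(b,Z \right)} = - \frac{7}{2}$ ($B{\left(b,Z \right)} = -3 + \frac{1}{-2} = -3 - \frac{1}{2} = - \frac{7}{2}$)
$v = -5$ ($v = -4 - 1 = -5$)
$N{\left(j \right)} = - 2 j$ ($N{\left(j \right)} = j + \left(-3 - 0\right) j = j + \left(-3 + 0\right) j = j - 3 j = - 2 j$)
$\left(4 \left(v + B{\left(5,-4 \right)}\right) + N{\left(20 \right)}\right)^{2} = \left(4 \left(-5 - \frac{7}{2}\right) - 40\right)^{2} = \left(4 \left(- \frac{17}{2}\right) - 40\right)^{2} = \left(-34 - 40\right)^{2} = \left(-74\right)^{2} = 5476$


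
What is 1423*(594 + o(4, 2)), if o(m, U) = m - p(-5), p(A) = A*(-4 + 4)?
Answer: 850954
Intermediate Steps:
p(A) = 0 (p(A) = A*0 = 0)
o(m, U) = m (o(m, U) = m - 1*0 = m + 0 = m)
1423*(594 + o(4, 2)) = 1423*(594 + 4) = 1423*598 = 850954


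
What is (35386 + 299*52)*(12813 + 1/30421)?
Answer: 19853272211916/30421 ≈ 6.5262e+8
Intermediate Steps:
(35386 + 299*52)*(12813 + 1/30421) = (35386 + 15548)*(12813 + 1/30421) = 50934*(389784274/30421) = 19853272211916/30421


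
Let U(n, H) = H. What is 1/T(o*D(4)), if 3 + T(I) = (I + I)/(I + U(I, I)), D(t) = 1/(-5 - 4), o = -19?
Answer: -½ ≈ -0.50000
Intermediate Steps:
D(t) = -⅑ (D(t) = 1/(-9) = -⅑)
T(I) = -2 (T(I) = -3 + (I + I)/(I + I) = -3 + (2*I)/((2*I)) = -3 + (2*I)*(1/(2*I)) = -3 + 1 = -2)
1/T(o*D(4)) = 1/(-2) = -½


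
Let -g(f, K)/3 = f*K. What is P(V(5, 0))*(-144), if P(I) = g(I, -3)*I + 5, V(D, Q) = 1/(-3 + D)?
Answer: -1044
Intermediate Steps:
g(f, K) = -3*K*f (g(f, K) = -3*f*K = -3*K*f)
P(I) = 5 + 9*I² (P(I) = (-3*(-3)*I)*I + 5 = (9*I)*I + 5 = 9*I² + 5 = 5 + 9*I²)
P(V(5, 0))*(-144) = (5 + 9*(1/(-3 + 5))²)*(-144) = (5 + 9*(1/2)²)*(-144) = (5 + 9*(½)²)*(-144) = (5 + 9*(¼))*(-144) = (5 + 9/4)*(-144) = (29/4)*(-144) = -1044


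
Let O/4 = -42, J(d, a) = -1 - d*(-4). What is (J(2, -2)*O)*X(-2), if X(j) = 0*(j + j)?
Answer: 0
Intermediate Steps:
J(d, a) = -1 + 4*d
O = -168 (O = 4*(-42) = -168)
X(j) = 0 (X(j) = 0*(2*j) = 0)
(J(2, -2)*O)*X(-2) = ((-1 + 4*2)*(-168))*0 = ((-1 + 8)*(-168))*0 = (7*(-168))*0 = -1176*0 = 0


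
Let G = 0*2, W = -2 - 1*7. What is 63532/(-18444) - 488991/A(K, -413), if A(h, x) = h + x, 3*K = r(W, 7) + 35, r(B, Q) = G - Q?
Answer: 6744978190/5583921 ≈ 1207.9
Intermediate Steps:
W = -9 (W = -2 - 7 = -9)
G = 0
r(B, Q) = -Q (r(B, Q) = 0 - Q = -Q)
K = 28/3 (K = (-1*7 + 35)/3 = (-7 + 35)/3 = (⅓)*28 = 28/3 ≈ 9.3333)
63532/(-18444) - 488991/A(K, -413) = 63532/(-18444) - 488991/(28/3 - 413) = 63532*(-1/18444) - 488991/(-1211/3) = -15883/4611 - 488991*(-3/1211) = -15883/4611 + 1466973/1211 = 6744978190/5583921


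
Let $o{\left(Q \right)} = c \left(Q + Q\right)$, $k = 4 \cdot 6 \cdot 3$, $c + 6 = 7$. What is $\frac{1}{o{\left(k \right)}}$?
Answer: $\frac{1}{144} \approx 0.0069444$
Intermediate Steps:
$c = 1$ ($c = -6 + 7 = 1$)
$k = 72$ ($k = 24 \cdot 3 = 72$)
$o{\left(Q \right)} = 2 Q$ ($o{\left(Q \right)} = 1 \left(Q + Q\right) = 1 \cdot 2 Q = 2 Q$)
$\frac{1}{o{\left(k \right)}} = \frac{1}{2 \cdot 72} = \frac{1}{144}$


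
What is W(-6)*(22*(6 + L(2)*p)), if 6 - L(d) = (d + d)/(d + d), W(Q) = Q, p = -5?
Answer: 2508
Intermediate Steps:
L(d) = 5 (L(d) = 6 - (d + d)/(d + d) = 6 - 2*d/(2*d) = 6 - 2*d*1/(2*d) = 6 - 1*1 = 6 - 1 = 5)
W(-6)*(22*(6 + L(2)*p)) = -132*(6 + 5*(-5)) = -132*(6 - 25) = -132*(-19) = -6*(-418) = 2508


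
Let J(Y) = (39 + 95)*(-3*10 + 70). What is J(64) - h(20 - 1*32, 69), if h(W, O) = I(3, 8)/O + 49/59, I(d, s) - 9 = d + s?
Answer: 21815999/4071 ≈ 5358.9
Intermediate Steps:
J(Y) = 5360 (J(Y) = 134*(-30 + 70) = 134*40 = 5360)
I(d, s) = 9 + d + s (I(d, s) = 9 + (d + s) = 9 + d + s)
h(W, O) = 49/59 + 20/O (h(W, O) = (9 + 3 + 8)/O + 49/59 = 20/O + 49*(1/59) = 20/O + 49/59 = 49/59 + 20/O)
J(64) - h(20 - 1*32, 69) = 5360 - (49/59 + 20/69) = 5360 - 1*4561/4071 = 5360 - 4561/4071 = 21815999/4071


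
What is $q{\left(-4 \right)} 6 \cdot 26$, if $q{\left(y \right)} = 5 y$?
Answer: $-3120$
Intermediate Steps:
$q{\left(-4 \right)} 6 \cdot 26 = 5 \left(-4\right) 6 \cdot 26 = \left(-20\right) 6 \cdot 26 = \left(-120\right) 26 = -3120$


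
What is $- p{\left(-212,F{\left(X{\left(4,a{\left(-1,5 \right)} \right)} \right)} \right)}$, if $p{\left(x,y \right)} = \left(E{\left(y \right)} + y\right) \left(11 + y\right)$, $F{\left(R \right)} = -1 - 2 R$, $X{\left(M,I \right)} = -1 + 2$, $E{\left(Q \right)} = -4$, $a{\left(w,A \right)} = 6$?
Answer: $56$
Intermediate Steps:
$X{\left(M,I \right)} = 1$
$p{\left(x,y \right)} = \left(-4 + y\right) \left(11 + y\right)$
$- p{\left(-212,F{\left(X{\left(4,a{\left(-1,5 \right)} \right)} \right)} \right)} = - (-44 + \left(-1 - 2\right)^{2} + 7 \left(-1 - 2\right)) = - (-44 + \left(-3\right)^{2} + 7 \left(-3\right)) = - (-44 + 9 - 21) = \left(-1\right) \left(-56\right) = 56$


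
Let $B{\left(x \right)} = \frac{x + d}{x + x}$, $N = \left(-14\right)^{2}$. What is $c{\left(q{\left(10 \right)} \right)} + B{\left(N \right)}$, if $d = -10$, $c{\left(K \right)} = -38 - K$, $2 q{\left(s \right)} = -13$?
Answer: $- \frac{6081}{196} \approx -31.026$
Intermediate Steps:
$q{\left(s \right)} = - \frac{13}{2}$ ($q{\left(s \right)} = \frac{1}{2} \left(-13\right) = - \frac{13}{2}$)
$N = 196$
$B{\left(x \right)} = \frac{-10 + x}{2 x}$ ($B{\left(x \right)} = \frac{x - 10}{x + x} = \frac{-10 + x}{2 x}$)
$c{\left(q{\left(10 \right)} \right)} + B{\left(N \right)} = \left(-38 - - \frac{13}{2}\right) + \frac{-10 + 196}{2 \cdot 196} = \left(-38 + \frac{13}{2}\right) + \frac{1}{2} \cdot \frac{1}{196} \cdot 186 = - \frac{63}{2} + \frac{93}{196} = - \frac{6081}{196}$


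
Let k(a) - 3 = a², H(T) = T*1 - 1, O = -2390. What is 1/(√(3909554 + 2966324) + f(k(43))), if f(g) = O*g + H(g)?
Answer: -4424429/19575565100163 - √6875878/19575565100163 ≈ -2.2615e-7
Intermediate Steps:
H(T) = -1 + T (H(T) = T - 1 = -1 + T)
k(a) = 3 + a²
f(g) = -1 - 2389*g (f(g) = -2390*g + (-1 + g) = -1 - 2389*g)
1/(√(3909554 + 2966324) + f(k(43))) = 1/(√(3909554 + 2966324) + (-1 - 2389*(3 + 43²))) = 1/(√6875878 + (-1 - 2389*(3 + 1849))) = 1/(√6875878 + (-1 - 2389*1852)) = 1/(√6875878 + (-1 - 4424428)) = 1/(√6875878 - 4424429) = 1/(-4424429 + √6875878)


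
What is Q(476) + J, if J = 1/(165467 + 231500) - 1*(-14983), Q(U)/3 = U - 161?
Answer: 6322890377/396967 ≈ 15928.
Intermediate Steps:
Q(U) = -483 + 3*U (Q(U) = 3*(U - 161) = 3*(-161 + U) = -483 + 3*U)
J = 5947756562/396967 (J = 1/396967 + 14983 = 5947756562/396967 ≈ 14983.)
Q(476) + J = (-483 + 3*476) + 5947756562/396967 = (-483 + 1428) + 5947756562/396967 = 945 + 5947756562/396967 = 6322890377/396967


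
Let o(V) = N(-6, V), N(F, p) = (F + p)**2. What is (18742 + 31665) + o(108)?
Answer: 60811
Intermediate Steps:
o(V) = (-6 + V)**2
(18742 + 31665) + o(108) = (18742 + 31665) + (-6 + 108)**2 = 50407 + 102**2 = 50407 + 10404 = 60811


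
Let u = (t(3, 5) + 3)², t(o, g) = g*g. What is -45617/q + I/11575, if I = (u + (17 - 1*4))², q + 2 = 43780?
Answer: 27280162827/506730350 ≈ 53.836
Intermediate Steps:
q = 43778 (q = -2 + 43780 = 43778)
t(o, g) = g²
u = 784 (u = (5² + 3)² = (25 + 3)² = 28² = 784)
I = 635209 (I = (784 + (17 - 1*4))² = (784 + (17 - 4))² = (784 + 13)² = 797² = 635209)
-45617/q + I/11575 = -45617/43778 + 635209/11575 = 27280162827/506730350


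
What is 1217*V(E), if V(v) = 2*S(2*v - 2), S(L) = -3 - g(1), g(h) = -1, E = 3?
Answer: -4868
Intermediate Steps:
S(L) = -2 (S(L) = -3 - 1*(-1) = -3 + 1 = -2)
V(v) = -4 (V(v) = 2*(-2) = -4)
1217*V(E) = 1217*(-4) = -4868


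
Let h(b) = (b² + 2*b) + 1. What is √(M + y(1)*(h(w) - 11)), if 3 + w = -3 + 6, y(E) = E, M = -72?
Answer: I*√82 ≈ 9.0554*I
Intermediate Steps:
w = 0 (w = -3 + (-3 + 6) = -3 + 3 = 0)
h(b) = 1 + b² + 2*b
√(M + y(1)*(h(w) - 11)) = √(-72 + 1*((1 + 0² + 2*0) - 11)) = √(-72 + 1*((1 + 0 + 0) - 11)) = √(-72 + 1*(1 - 11)) = √(-72 + 1*(-10)) = √(-72 - 10) = √(-82) = I*√82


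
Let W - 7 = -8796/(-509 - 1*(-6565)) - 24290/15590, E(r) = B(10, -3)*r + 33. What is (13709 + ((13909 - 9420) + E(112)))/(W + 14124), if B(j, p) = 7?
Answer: 44881598890/33346660959 ≈ 1.3459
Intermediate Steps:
E(r) = 33 + 7*r (E(r) = 7*r + 33 = 33 + 7*r)
W = 9416535/2360326 (W = 7 + (-8796/(-509 - 1*(-6565)) - 24290/15590) = 7 + (-8796/(-509 + 6565) - 24290*1/15590) = 7 + (-8796/6056 - 2429/1559) = 7 + (-8796*1/6056 - 2429/1559) = 7 + (-2199/1514 - 2429/1559) = 7 - 7105747/2360326 = 9416535/2360326 ≈ 3.9895)
(13709 + ((13909 - 9420) + E(112)))/(W + 14124) = (13709 + ((13909 - 9420) + (33 + 7*112)))/(9416535/2360326 + 14124) = (13709 + (4489 + (33 + 784)))/(33346660959/2360326) = (13709 + (4489 + 817))*(2360326/33346660959) = (13709 + 5306)*(2360326/33346660959) = 19015*(2360326/33346660959) = 44881598890/33346660959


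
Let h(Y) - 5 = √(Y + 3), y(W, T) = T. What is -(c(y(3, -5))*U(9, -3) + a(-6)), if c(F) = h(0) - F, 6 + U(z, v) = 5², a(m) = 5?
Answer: -195 - 19*√3 ≈ -227.91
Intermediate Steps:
U(z, v) = 19 (U(z, v) = -6 + 5² = -6 + 25 = 19)
h(Y) = 5 + √(3 + Y) (h(Y) = 5 + √(Y + 3) = 5 + √(3 + Y))
c(F) = 5 + √3 - F (c(F) = (5 + √(3 + 0)) - F = (5 + √3) - F = 5 + √3 - F)
-(c(y(3, -5))*U(9, -3) + a(-6)) = -((5 + √3 - 1*(-5))*19 + 5) = -((5 + √3 + 5)*19 + 5) = -((10 + √3)*19 + 5) = -((190 + 19*√3) + 5) = -(195 + 19*√3) = -195 - 19*√3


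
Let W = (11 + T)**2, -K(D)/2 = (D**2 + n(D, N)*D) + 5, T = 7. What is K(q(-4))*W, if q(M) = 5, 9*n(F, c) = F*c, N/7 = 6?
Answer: -95040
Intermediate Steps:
N = 42 (N = 7*6 = 42)
n(F, c) = F*c/9 (n(F, c) = (F*c)/9 = F*c/9)
K(D) = -10 - 34*D**2/3 (K(D) = -2*((D**2 + ((1/9)*D*42)*D) + 5) = -2*((D**2 + (14*D/3)*D) + 5) = -2*((D**2 + 14*D**2/3) + 5) = -2*(17*D**2/3 + 5) = -2*(5 + 17*D**2/3) = -10 - 34*D**2/3)
W = 324 (W = (11 + 7)**2 = 18**2 = 324)
K(q(-4))*W = (-10 - 34/3*5**2)*324 = (-10 - 34/3*25)*324 = (-10 - 850/3)*324 = -880/3*324 = -95040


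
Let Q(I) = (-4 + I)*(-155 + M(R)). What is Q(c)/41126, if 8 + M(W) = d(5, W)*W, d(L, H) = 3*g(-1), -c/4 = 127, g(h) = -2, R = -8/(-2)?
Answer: 47872/20563 ≈ 2.3281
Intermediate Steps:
R = 4 (R = -8*(-½) = 4)
c = -508 (c = -4*127 = -508)
d(L, H) = -6 (d(L, H) = 3*(-2) = -6)
M(W) = -8 - 6*W
Q(I) = 748 - 187*I (Q(I) = (-4 + I)*(-155 + (-8 - 6*4)) = (-4 + I)*(-155 + (-8 - 24)) = (-4 + I)*(-155 - 32) = (-4 + I)*(-187) = 748 - 187*I)
Q(c)/41126 = (748 - 187*(-508))/41126 = (748 + 94996)*(1/41126) = 95744*(1/41126) = 47872/20563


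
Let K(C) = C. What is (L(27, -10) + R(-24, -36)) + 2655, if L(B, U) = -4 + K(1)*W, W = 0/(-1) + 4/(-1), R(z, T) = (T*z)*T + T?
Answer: -28493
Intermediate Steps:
R(z, T) = T + z*T**2 (R(z, T) = z*T**2 + T = T + z*T**2)
W = -4 (W = 0*(-1) + 4*(-1) = 0 - 4 = -4)
L(B, U) = -8 (L(B, U) = -4 + 1*(-4) = -4 - 4 = -8)
(L(27, -10) + R(-24, -36)) + 2655 = (-8 - 36*(1 - 36*(-24))) + 2655 = (-8 - 36*(1 + 864)) + 2655 = (-8 - 36*865) + 2655 = (-8 - 31140) + 2655 = -31148 + 2655 = -28493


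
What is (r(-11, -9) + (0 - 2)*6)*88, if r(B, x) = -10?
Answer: -1936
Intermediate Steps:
(r(-11, -9) + (0 - 2)*6)*88 = (-10 + (0 - 2)*6)*88 = (-10 - 2*6)*88 = (-10 - 12)*88 = -22*88 = -1936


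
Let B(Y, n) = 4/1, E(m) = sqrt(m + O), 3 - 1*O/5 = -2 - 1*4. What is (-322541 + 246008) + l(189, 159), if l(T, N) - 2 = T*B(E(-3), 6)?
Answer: -75775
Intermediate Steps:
O = 45 (O = 15 - 5*(-2 - 1*4) = 15 - 5*(-2 - 4) = 15 - 5*(-6) = 15 + 30 = 45)
E(m) = sqrt(45 + m) (E(m) = sqrt(m + 45) = sqrt(45 + m))
B(Y, n) = 4 (B(Y, n) = 4*1 = 4)
l(T, N) = 2 + 4*T (l(T, N) = 2 + T*4 = 2 + 4*T)
(-322541 + 246008) + l(189, 159) = (-322541 + 246008) + (2 + 4*189) = -76533 + (2 + 756) = -76533 + 758 = -75775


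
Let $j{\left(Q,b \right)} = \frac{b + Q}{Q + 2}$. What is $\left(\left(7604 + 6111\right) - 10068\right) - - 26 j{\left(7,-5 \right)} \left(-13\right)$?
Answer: $\frac{32147}{9} \approx 3571.9$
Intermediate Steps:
$j{\left(Q,b \right)} = \frac{Q + b}{2 + Q}$
$\left(\left(7604 + 6111\right) - 10068\right) - - 26 j{\left(7,-5 \right)} \left(-13\right) = \left(\left(7604 + 6111\right) - 10068\right) - - 26 \frac{7 - 5}{2 + 7} \left(-13\right) = \left(13715 - 10068\right) - - 26 \cdot \frac{1}{9} \cdot 2 \left(-13\right) = 3647 - - 26 \cdot \frac{1}{9} \cdot 2 \left(-13\right) = 3647 - \left(-26\right) \frac{2}{9} \left(-13\right) = 3647 - \left(- \frac{52}{9}\right) \left(-13\right) = 3647 - \frac{676}{9} = \frac{32147}{9}$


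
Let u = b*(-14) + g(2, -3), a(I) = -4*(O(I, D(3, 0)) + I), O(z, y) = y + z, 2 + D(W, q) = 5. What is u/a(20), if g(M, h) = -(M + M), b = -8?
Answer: -27/43 ≈ -0.62791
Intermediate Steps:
D(W, q) = 3 (D(W, q) = -2 + 5 = 3)
a(I) = -12 - 8*I (a(I) = -4*((3 + I) + I) = -4*(3 + 2*I) = -12 - 8*I)
g(M, h) = -2*M
u = 108 (u = -8*(-14) - 2*2 = 112 - 4 = 108)
u/a(20) = 108/(-12 - 8*20) = 108/(-12 - 160) = 108/(-172) = 108*(-1/172) = -27/43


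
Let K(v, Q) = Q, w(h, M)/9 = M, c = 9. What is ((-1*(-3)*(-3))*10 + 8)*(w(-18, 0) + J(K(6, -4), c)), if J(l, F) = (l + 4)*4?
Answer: 0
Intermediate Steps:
w(h, M) = 9*M
J(l, F) = 16 + 4*l (J(l, F) = (4 + l)*4 = 16 + 4*l)
((-1*(-3)*(-3))*10 + 8)*(w(-18, 0) + J(K(6, -4), c)) = ((-1*(-3)*(-3))*10 + 8)*(9*0 + (16 + 4*(-4))) = ((3*(-3))*10 + 8)*(0 + (16 - 16)) = (-9*10 + 8)*(0 + 0) = (-90 + 8)*0 = -82*0 = 0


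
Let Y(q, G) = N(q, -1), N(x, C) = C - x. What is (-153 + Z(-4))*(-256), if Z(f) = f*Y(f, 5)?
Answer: 42240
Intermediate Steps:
Y(q, G) = -1 - q
Z(f) = f*(-1 - f)
(-153 + Z(-4))*(-256) = (-153 - 1*(-4)*(1 - 4))*(-256) = (-153 - 1*(-4)*(-3))*(-256) = (-153 - 12)*(-256) = -165*(-256) = 42240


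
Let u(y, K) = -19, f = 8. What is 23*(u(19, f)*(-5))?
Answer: 2185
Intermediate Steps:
23*(u(19, f)*(-5)) = 23*(-19*(-5)) = 23*95 = 2185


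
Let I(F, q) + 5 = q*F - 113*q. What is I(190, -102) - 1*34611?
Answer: -42470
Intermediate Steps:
I(F, q) = -5 - 113*q + F*q (I(F, q) = -5 + (q*F - 113*q) = -5 + (F*q - 113*q) = -5 + (-113*q + F*q) = -5 - 113*q + F*q)
I(190, -102) - 1*34611 = (-5 - 113*(-102) + 190*(-102)) - 1*34611 = (-5 + 11526 - 19380) - 34611 = -7859 - 34611 = -42470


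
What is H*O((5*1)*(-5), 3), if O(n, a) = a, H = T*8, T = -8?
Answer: -192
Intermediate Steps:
H = -64 (H = -8*8 = -64)
H*O((5*1)*(-5), 3) = -64*3 = -192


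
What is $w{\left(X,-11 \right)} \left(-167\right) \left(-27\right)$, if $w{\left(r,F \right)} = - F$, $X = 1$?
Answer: $49599$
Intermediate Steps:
$w{\left(X,-11 \right)} \left(-167\right) \left(-27\right) = \left(-1\right) \left(-11\right) \left(-167\right) \left(-27\right) = 11 \left(-167\right) \left(-27\right) = \left(-1837\right) \left(-27\right) = 49599$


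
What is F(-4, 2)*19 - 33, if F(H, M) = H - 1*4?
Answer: -185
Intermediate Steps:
F(H, M) = -4 + H (F(H, M) = H - 4 = -4 + H)
F(-4, 2)*19 - 33 = (-4 - 4)*19 - 33 = -8*19 - 33 = -152 - 33 = -185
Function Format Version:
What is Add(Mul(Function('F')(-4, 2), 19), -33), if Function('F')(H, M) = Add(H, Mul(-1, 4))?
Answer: -185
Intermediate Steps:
Function('F')(H, M) = Add(-4, H) (Function('F')(H, M) = Add(H, -4) = Add(-4, H))
Add(Mul(Function('F')(-4, 2), 19), -33) = Add(Mul(Add(-4, -4), 19), -33) = Add(Mul(-8, 19), -33) = Add(-152, -33) = -185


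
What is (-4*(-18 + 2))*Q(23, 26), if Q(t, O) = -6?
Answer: -384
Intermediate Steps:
(-4*(-18 + 2))*Q(23, 26) = -4*(-18 + 2)*(-6) = -4*(-16)*(-6) = 64*(-6) = -384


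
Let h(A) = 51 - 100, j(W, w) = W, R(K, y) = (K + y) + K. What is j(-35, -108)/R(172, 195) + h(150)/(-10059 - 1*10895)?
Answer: -100997/1613458 ≈ -0.062597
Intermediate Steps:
R(K, y) = y + 2*K
h(A) = -49
j(-35, -108)/R(172, 195) + h(150)/(-10059 - 1*10895) = -35/(195 + 2*172) - 49/(-10059 - 1*10895) = -35/(195 + 344) - 49/(-10059 - 10895) = -35/539 - 49/(-20954) = -35*1/539 - 49*(-1/20954) = -5/77 + 49/20954 = -100997/1613458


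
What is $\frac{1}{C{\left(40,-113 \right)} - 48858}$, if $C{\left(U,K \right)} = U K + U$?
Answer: $- \frac{1}{53338} \approx -1.8748 \cdot 10^{-5}$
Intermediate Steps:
$C{\left(U,K \right)} = U + K U$ ($C{\left(U,K \right)} = K U + U = U + K U$)
$\frac{1}{C{\left(40,-113 \right)} - 48858} = \frac{1}{40 \left(1 - 113\right) - 48858} = \frac{1}{40 \left(-112\right) - 48858} = \frac{1}{-4480 - 48858} = \frac{1}{-53338} = - \frac{1}{53338}$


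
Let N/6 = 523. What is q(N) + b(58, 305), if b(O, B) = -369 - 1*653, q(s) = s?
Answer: 2116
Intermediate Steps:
N = 3138 (N = 6*523 = 3138)
b(O, B) = -1022 (b(O, B) = -369 - 653 = -1022)
q(N) + b(58, 305) = 3138 - 1022 = 2116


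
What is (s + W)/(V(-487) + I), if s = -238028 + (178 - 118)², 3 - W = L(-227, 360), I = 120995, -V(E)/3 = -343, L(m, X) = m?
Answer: -117099/61012 ≈ -1.9193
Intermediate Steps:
V(E) = 1029 (V(E) = -3*(-343) = 1029)
W = 230 (W = 3 - 1*(-227) = 3 + 227 = 230)
s = -234428 (s = -238028 + 60² = -238028 + 3600 = -234428)
(s + W)/(V(-487) + I) = (-234428 + 230)/(1029 + 120995) = -234198/122024 = -234198*1/122024 = -117099/61012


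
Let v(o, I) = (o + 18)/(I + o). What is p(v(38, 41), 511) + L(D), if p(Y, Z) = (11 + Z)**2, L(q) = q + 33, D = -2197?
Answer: 270320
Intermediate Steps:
L(q) = 33 + q
v(o, I) = (18 + o)/(I + o)
p(v(38, 41), 511) + L(D) = (11 + 511)**2 + (33 - 2197) = 522**2 - 2164 = 272484 - 2164 = 270320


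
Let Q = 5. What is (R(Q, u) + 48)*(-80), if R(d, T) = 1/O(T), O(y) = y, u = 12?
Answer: -11540/3 ≈ -3846.7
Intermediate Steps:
R(d, T) = 1/T
(R(Q, u) + 48)*(-80) = (1/12 + 48)*(-80) = (577/12)*(-80) = -11540/3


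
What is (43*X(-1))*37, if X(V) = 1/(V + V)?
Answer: -1591/2 ≈ -795.50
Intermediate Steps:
X(V) = 1/(2*V)
(43*X(-1))*37 = (43*((1/2)/(-1)))*37 = (43*((1/2)*(-1)))*37 = (43*(-1/2))*37 = -43/2*37 = -1591/2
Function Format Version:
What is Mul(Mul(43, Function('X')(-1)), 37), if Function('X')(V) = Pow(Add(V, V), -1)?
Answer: Rational(-1591, 2) ≈ -795.50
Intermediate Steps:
Function('X')(V) = Mul(Rational(1, 2), Pow(V, -1)) (Function('X')(V) = Pow(Mul(2, V), -1) = Mul(Rational(1, 2), Pow(V, -1)))
Mul(Mul(43, Function('X')(-1)), 37) = Mul(Mul(43, Mul(Rational(1, 2), Pow(-1, -1))), 37) = Mul(Mul(43, Mul(Rational(1, 2), -1)), 37) = Mul(Mul(43, Rational(-1, 2)), 37) = Mul(Rational(-43, 2), 37) = Rational(-1591, 2)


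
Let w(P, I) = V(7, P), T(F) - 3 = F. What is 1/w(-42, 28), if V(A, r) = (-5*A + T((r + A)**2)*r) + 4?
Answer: -1/51607 ≈ -1.9377e-5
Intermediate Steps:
T(F) = 3 + F
V(A, r) = 4 - 5*A + r*(3 + (A + r)**2) (V(A, r) = (-5*A + (3 + (r + A)**2)*r) + 4 = (-5*A + (3 + (A + r)**2)*r) + 4 = (-5*A + r*(3 + (A + r)**2)) + 4 = 4 - 5*A + r*(3 + (A + r)**2))
w(P, I) = -31 + P*(3 + (7 + P)**2) (w(P, I) = 4 - 5*7 + P*(3 + (7 + P)**2) = 4 - 35 + P*(3 + (7 + P)**2) = -31 + P*(3 + (7 + P)**2))
1/w(-42, 28) = 1/(-31 - 42*(3 + (7 - 42)**2)) = 1/(-31 - 42*(3 + (-35)**2)) = 1/(-31 - 42*(3 + 1225)) = 1/(-31 - 42*1228) = 1/(-31 - 51576) = 1/(-51607) = -1/51607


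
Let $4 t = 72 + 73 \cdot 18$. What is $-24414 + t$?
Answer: $- \frac{48135}{2} \approx -24068.0$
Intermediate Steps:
$t = \frac{693}{2}$ ($t = \frac{72 + 73 \cdot 18}{4} = \frac{72 + 1314}{4} = \frac{1}{4} \cdot 1386 = \frac{693}{2} \approx 346.5$)
$-24414 + t = -24414 + \frac{693}{2} = - \frac{48135}{2}$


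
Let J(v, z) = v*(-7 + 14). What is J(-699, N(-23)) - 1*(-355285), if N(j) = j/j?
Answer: 350392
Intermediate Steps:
N(j) = 1
J(v, z) = 7*v (J(v, z) = v*7 = 7*v)
J(-699, N(-23)) - 1*(-355285) = 7*(-699) - 1*(-355285) = -4893 + 355285 = 350392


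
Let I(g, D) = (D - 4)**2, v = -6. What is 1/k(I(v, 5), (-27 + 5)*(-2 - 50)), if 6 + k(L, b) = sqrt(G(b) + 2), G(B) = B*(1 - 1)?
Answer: -3/17 - sqrt(2)/34 ≈ -0.21807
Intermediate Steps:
G(B) = 0 (G(B) = B*0 = 0)
I(g, D) = (-4 + D)**2
k(L, b) = -6 + sqrt(2) (k(L, b) = -6 + sqrt(0 + 2) = -6 + sqrt(2))
1/k(I(v, 5), (-27 + 5)*(-2 - 50)) = 1/(-6 + sqrt(2))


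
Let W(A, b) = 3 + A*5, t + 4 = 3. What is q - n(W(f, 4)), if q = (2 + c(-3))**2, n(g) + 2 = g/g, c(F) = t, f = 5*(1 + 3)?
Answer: 2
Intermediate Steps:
t = -1 (t = -4 + 3 = -1)
f = 20 (f = 5*4 = 20)
c(F) = -1
W(A, b) = 3 + 5*A
n(g) = -1 (n(g) = -2 + g/g = -2 + 1 = -1)
q = 1 (q = (2 - 1)**2 = 1**2 = 1)
q - n(W(f, 4)) = 1 - 1*(-1) = 1 + 1 = 2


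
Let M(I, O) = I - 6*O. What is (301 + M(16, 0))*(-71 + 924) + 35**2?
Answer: 271626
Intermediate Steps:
(301 + M(16, 0))*(-71 + 924) + 35**2 = (301 + (16 - 6*0))*(-71 + 924) + 35**2 = (301 + (16 + 0))*853 + 1225 = (301 + 16)*853 + 1225 = 317*853 + 1225 = 270401 + 1225 = 271626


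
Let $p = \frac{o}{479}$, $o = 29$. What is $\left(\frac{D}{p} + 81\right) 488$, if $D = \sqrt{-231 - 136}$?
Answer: $39528 + \frac{233752 i \sqrt{367}}{29} \approx 39528.0 + 1.5442 \cdot 10^{5} i$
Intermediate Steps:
$D = i \sqrt{367}$ ($D = \sqrt{-367} = i \sqrt{367} \approx 19.157 i$)
$p = \frac{29}{479} \approx 0.060543$
$\left(\frac{D}{p} + 81\right) 488 = \left(\frac{i \sqrt{367}}{\frac{29}{479}} + 81\right) 488 = \left(i \sqrt{367} \cdot \frac{479}{29} + 81\right) 488 = \left(\frac{479 i \sqrt{367}}{29} + 81\right) 488 = \left(81 + \frac{479 i \sqrt{367}}{29}\right) 488 = 39528 + \frac{233752 i \sqrt{367}}{29}$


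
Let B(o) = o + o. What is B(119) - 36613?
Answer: -36375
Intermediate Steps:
B(o) = 2*o
B(119) - 36613 = 2*119 - 36613 = 238 - 36613 = -36375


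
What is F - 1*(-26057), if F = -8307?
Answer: 17750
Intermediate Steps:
F - 1*(-26057) = -8307 - 1*(-26057) = -8307 + 26057 = 17750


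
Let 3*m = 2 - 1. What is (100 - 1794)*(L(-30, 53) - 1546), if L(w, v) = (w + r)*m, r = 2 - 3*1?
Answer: 7909286/3 ≈ 2.6364e+6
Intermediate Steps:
r = -1 (r = 2 - 3 = -1)
m = ⅓ (m = (2 - 1)/3 = (⅓)*1 = ⅓ ≈ 0.33333)
L(w, v) = -⅓ + w/3 (L(w, v) = (w - 1)*(⅓) = (-1 + w)*(⅓) = -⅓ + w/3)
(100 - 1794)*(L(-30, 53) - 1546) = (100 - 1794)*((-⅓ + (⅓)*(-30)) - 1546) = -1694*((-⅓ - 10) - 1546) = -1694*(-31/3 - 1546) = -1694*(-4669/3) = 7909286/3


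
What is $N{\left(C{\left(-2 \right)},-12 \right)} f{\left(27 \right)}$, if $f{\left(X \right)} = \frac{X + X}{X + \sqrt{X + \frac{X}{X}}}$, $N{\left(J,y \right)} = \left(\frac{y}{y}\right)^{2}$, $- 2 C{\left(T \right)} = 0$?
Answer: $\frac{1458}{701} - \frac{108 \sqrt{7}}{701} \approx 1.6723$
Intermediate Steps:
$C{\left(T \right)} = 0$ ($C{\left(T \right)} = \left(- \frac{1}{2}\right) 0 = 0$)
$N{\left(J,y \right)} = 1$ ($N{\left(J,y \right)} = 1^{2} = 1$)
$f{\left(X \right)} = \frac{2 X}{X + \sqrt{1 + X}}$ ($f{\left(X \right)} = \frac{2 X}{X + \sqrt{X + 1}} = \frac{2 X}{X + \sqrt{1 + X}}$)
$N{\left(C{\left(-2 \right)},-12 \right)} f{\left(27 \right)} = 1 \cdot 2 \cdot 27 \frac{1}{27 + \sqrt{1 + 27}} = 1 \cdot 2 \cdot 27 \frac{1}{27 + \sqrt{28}} = 1 \cdot 2 \cdot 27 \frac{1}{27 + 2 \sqrt{7}} = 1 \frac{54}{27 + 2 \sqrt{7}} = \frac{54}{27 + 2 \sqrt{7}}$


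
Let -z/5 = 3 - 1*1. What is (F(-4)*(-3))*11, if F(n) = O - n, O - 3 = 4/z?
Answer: -1089/5 ≈ -217.80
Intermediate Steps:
z = -10 (z = -5*(3 - 1*1) = -5*(3 - 1) = -5*2 = -10)
O = 13/5 (O = 3 + 4/(-10) = 3 + 4*(-⅒) = 3 - ⅖ = 13/5 ≈ 2.6000)
F(n) = 13/5 - n
(F(-4)*(-3))*11 = ((13/5 - 1*(-4))*(-3))*11 = ((13/5 + 4)*(-3))*11 = ((33/5)*(-3))*11 = -99/5*11 = -1089/5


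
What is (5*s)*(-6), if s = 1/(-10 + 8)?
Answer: 15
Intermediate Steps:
s = -½ (s = 1/(-2) = -½ ≈ -0.50000)
(5*s)*(-6) = (5*(-½))*(-6) = -5/2*(-6) = 15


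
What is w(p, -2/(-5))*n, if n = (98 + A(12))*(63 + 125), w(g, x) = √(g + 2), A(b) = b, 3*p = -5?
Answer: 20680*√3/3 ≈ 11940.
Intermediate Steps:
p = -5/3 (p = (⅓)*(-5) = -5/3 ≈ -1.6667)
w(g, x) = √(2 + g)
n = 20680 (n = (98 + 12)*(63 + 125) = 110*188 = 20680)
w(p, -2/(-5))*n = √(2 - 5/3)*20680 = √(⅓)*20680 = (√3/3)*20680 = 20680*√3/3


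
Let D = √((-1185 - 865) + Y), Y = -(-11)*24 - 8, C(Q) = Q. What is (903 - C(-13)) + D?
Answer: 916 + I*√1794 ≈ 916.0 + 42.356*I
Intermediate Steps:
Y = 256 (Y = -11*(-24) - 8 = 264 - 8 = 256)
D = I*√1794 (D = √((-1185 - 865) + 256) = √(-2050 + 256) = √(-1794) = I*√1794 ≈ 42.356*I)
(903 - C(-13)) + D = (903 - 1*(-13)) + I*√1794 = (903 + 13) + I*√1794 = 916 + I*√1794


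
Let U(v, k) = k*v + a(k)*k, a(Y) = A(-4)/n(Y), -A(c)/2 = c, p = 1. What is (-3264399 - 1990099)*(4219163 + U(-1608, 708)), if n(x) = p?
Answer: -16217288210774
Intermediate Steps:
A(c) = -2*c
n(x) = 1
a(Y) = 8 (a(Y) = -2*(-4)/1 = 8*1 = 8)
U(v, k) = 8*k + k*v (U(v, k) = k*v + 8*k = 8*k + k*v)
(-3264399 - 1990099)*(4219163 + U(-1608, 708)) = (-3264399 - 1990099)*(4219163 + 708*(8 - 1608)) = -5254498*(4219163 + 708*(-1600)) = -5254498*(4219163 - 1132800) = -5254498*3086363 = -16217288210774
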